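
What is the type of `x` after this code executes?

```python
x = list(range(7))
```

list(range()) returns list

list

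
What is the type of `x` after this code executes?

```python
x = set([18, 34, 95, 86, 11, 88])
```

set() constructor returns set

set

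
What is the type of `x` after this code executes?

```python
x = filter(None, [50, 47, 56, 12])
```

filter() returns a filter object

filter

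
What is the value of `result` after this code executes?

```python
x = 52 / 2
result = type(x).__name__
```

x is float; result = 'float'

'float'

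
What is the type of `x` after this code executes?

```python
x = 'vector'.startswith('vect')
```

str.startswith() returns bool

bool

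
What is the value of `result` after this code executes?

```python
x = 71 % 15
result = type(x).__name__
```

x is int; result = 'int'

'int'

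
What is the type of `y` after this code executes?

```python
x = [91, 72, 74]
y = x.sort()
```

list.sort() returns None (mutates in place)

NoneType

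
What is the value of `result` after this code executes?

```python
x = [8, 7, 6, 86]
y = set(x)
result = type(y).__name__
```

x is list; y is set; result = 'set'

'set'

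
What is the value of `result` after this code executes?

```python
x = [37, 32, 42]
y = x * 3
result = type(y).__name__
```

x is list; y is list; result = 'list'

'list'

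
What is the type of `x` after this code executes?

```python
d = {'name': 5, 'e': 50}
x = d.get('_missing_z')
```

dict.get() returns None when key not found

NoneType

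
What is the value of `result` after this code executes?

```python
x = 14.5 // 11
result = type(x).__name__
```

x is float; result = 'float'

'float'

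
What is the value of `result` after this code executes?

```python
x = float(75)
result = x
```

x = 75.0; result = 75.0

75.0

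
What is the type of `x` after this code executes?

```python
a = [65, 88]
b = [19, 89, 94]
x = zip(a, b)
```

zip() returns a zip object

zip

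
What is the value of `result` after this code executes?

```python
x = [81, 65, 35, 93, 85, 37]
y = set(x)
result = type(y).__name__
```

x is list; y is set; result = 'set'

'set'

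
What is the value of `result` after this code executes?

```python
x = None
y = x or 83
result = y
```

x = None; y = 83; result = 83

83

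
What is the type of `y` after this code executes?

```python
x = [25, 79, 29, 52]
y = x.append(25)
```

list.append() returns None (mutates in place)

NoneType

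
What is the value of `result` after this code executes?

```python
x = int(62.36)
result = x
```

x = 62; result = 62

62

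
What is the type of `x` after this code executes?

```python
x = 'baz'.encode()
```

str.encode() returns bytes

bytes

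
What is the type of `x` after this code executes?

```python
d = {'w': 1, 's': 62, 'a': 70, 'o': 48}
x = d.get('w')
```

dict.get() returns value type when found

int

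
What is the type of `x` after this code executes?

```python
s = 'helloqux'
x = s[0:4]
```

Slicing a str returns str

str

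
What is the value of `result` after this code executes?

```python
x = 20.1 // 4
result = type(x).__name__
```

x is float; result = 'float'

'float'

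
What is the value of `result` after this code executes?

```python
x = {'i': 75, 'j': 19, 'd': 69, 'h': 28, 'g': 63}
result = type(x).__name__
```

x is dict; result = 'dict'

'dict'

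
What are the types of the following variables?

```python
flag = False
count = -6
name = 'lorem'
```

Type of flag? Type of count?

flag is assigned the constant False, which has type bool; count is assigned a bare integer (no decimal point), so it is an int

bool, int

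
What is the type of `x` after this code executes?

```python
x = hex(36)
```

hex() returns str representation

str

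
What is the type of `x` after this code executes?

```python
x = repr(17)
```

repr() returns str

str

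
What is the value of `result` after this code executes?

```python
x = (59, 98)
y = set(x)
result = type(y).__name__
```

x is tuple; y is set; result = 'set'

'set'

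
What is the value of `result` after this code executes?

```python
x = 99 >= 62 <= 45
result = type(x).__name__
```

x is bool; result = 'bool'

'bool'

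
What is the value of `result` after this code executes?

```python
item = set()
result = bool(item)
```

item = set(); result = False

False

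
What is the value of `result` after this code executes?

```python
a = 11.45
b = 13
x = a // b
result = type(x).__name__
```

a is float; b is int; x is float; result = 'float'

'float'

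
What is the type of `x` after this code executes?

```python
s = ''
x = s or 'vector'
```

'or' returns first truthy value (str)

str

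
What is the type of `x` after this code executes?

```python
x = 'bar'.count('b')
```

str.count() returns int

int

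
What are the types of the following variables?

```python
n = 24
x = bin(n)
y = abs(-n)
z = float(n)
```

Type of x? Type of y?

bin() returns str; abs() of int returns int

str, int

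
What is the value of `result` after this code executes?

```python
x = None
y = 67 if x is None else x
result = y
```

x = None; y = 67; result = 67

67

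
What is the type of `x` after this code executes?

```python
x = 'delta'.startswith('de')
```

str.startswith() returns bool

bool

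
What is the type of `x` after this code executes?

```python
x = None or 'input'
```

'or' with None returns the other truthy value (str)

str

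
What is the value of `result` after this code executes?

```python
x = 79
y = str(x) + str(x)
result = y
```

x = 79; y = '7979'; result = '7979'

'7979'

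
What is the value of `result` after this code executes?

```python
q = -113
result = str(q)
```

q = -113; result = '-113'

'-113'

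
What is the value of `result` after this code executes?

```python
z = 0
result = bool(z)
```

z = 0; result = False

False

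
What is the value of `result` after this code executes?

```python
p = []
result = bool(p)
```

p = []; result = False

False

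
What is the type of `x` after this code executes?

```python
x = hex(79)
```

hex() returns str representation

str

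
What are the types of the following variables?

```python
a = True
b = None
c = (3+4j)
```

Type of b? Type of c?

b is assigned None, whose type is NoneType; c is assigned (3+4j), an int plus an imaginary literal (j suffix), which evaluates to complex

NoneType, complex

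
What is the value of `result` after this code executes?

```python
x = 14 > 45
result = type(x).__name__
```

x is bool; result = 'bool'

'bool'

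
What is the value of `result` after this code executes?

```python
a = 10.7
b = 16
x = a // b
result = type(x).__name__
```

a is float; b is int; x is float; result = 'float'

'float'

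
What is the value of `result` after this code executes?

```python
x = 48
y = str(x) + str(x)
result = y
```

x = 48; y = '4848'; result = '4848'

'4848'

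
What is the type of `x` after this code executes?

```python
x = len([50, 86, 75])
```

len() always returns int

int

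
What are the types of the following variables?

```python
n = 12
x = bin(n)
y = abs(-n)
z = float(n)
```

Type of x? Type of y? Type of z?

bin() returns str; abs() of int returns int; float() returns float

str, int, float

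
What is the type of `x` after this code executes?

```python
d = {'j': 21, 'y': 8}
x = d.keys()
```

.keys() returns dict_keys view

dict_keys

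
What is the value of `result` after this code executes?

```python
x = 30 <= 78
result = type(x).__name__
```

x is bool; result = 'bool'

'bool'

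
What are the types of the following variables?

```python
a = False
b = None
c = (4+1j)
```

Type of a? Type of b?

a is assigned the constant False, which has type bool; b is assigned None, whose type is NoneType

bool, NoneType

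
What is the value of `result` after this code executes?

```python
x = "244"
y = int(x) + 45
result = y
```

x = '244'; y = 289; result = 289

289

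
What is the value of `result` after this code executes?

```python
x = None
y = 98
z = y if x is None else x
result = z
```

x = None; y = 98; z = 98; result = 98

98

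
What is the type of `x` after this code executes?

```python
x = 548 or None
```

'or' returns first truthy value

int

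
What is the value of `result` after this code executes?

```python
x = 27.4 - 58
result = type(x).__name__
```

x is float; result = 'float'

'float'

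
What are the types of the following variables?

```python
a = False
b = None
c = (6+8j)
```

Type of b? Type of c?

b is assigned None, whose type is NoneType; c is assigned (6+8j), an int plus an imaginary literal (j suffix), which evaluates to complex

NoneType, complex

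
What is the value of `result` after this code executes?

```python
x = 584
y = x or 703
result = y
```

x = 584; y = 584; result = 584

584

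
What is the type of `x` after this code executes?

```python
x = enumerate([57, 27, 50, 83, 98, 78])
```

enumerate() returns an enumerate object

enumerate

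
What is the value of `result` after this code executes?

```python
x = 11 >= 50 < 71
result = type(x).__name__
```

x is bool; result = 'bool'

'bool'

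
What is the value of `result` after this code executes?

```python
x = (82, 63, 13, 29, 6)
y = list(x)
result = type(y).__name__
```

x is tuple; y is list; result = 'list'

'list'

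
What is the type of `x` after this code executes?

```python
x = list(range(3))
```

list(range()) returns list

list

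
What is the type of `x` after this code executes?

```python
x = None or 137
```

'or' with None returns the other truthy value

int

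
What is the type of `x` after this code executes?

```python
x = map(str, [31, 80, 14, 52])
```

map() returns a map object

map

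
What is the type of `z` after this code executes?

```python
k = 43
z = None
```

None has type NoneType

NoneType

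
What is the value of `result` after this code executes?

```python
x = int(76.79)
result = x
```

x = 76; result = 76

76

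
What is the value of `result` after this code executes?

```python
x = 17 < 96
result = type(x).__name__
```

x is bool; result = 'bool'

'bool'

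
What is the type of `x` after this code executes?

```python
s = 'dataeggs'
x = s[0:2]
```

Slicing a str returns str

str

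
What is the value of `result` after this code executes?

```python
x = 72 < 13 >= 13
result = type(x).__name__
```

x is bool; result = 'bool'

'bool'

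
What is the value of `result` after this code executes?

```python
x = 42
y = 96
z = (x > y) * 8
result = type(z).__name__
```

x is int; y is int; z is int; result = 'int'

'int'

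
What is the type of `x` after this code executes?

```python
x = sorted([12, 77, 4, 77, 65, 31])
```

sorted() always returns list

list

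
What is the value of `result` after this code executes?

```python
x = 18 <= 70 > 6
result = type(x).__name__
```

x is bool; result = 'bool'

'bool'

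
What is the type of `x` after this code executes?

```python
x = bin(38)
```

bin() returns str representation

str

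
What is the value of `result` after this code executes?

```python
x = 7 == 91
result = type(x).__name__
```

x is bool; result = 'bool'

'bool'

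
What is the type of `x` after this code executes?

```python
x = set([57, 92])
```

set() constructor returns set

set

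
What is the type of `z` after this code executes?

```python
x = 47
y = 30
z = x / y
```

int / int = float

float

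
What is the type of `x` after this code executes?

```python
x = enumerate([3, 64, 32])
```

enumerate() returns an enumerate object

enumerate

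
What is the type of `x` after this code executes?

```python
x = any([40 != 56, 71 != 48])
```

any() returns bool

bool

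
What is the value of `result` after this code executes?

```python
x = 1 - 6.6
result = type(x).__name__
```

x is float; result = 'float'

'float'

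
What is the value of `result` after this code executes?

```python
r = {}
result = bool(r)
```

r = {}; result = False

False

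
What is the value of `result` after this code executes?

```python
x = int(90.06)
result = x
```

x = 90; result = 90

90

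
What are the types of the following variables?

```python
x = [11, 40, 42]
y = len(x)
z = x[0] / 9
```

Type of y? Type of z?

len() returns int; int / int = float

int, float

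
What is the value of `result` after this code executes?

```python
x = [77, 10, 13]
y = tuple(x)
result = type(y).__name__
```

x is list; y is tuple; result = 'tuple'

'tuple'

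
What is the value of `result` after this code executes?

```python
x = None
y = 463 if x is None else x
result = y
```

x = None; y = 463; result = 463

463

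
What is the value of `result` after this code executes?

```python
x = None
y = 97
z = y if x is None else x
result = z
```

x = None; y = 97; z = 97; result = 97

97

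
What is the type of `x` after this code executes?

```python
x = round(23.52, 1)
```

round() with decimal places returns float

float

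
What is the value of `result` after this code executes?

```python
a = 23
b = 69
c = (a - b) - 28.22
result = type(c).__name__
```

a is int; b is int; c is float; result = 'float'

'float'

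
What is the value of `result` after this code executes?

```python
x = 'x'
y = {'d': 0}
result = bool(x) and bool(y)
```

x = 'x'; y = {'d': 0}; result = True

True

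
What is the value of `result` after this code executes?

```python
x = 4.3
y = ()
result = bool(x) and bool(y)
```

x = 4.3; y = (); result = False

False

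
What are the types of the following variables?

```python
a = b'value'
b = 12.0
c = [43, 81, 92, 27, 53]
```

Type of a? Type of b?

a is assigned a bytes literal (b'...' prefix); b is assigned a number with a decimal point, so it is a float

bytes, float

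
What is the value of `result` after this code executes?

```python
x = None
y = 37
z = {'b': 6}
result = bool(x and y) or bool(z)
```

x = None; y = 37; z = {'b': 6}; result = True

True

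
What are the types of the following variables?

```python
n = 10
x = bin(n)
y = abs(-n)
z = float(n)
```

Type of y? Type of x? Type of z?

abs() of int returns int; bin() returns str; float() returns float

int, str, float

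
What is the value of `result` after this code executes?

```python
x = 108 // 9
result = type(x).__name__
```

x is int; result = 'int'

'int'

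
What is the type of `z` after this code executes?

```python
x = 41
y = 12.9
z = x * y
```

int * float = float

float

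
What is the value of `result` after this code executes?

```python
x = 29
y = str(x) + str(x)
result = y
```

x = 29; y = '2929'; result = '2929'

'2929'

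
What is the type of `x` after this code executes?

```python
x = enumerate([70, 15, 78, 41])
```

enumerate() returns an enumerate object

enumerate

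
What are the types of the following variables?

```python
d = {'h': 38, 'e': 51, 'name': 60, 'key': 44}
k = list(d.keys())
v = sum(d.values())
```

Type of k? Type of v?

list() converts to list; sum of ints is int

list, int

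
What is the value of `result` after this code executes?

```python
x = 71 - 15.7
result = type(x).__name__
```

x is float; result = 'float'

'float'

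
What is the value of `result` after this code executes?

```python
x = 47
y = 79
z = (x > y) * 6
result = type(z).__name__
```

x is int; y is int; z is int; result = 'int'

'int'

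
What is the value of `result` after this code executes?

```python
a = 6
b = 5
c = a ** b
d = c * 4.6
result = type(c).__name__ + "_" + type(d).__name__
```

a is int; b is int; c is int; d is float; result = 'int_float'

'int_float'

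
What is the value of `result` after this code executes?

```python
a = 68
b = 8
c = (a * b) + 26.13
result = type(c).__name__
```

a is int; b is int; c is float; result = 'float'

'float'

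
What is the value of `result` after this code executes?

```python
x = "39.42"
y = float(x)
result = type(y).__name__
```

x is str; y is float; result = 'float'

'float'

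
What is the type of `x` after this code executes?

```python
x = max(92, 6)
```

max() of ints returns int

int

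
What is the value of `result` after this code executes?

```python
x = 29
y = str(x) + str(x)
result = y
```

x = 29; y = '2929'; result = '2929'

'2929'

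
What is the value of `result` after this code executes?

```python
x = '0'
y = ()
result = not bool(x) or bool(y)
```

x = '0'; y = (); result = False

False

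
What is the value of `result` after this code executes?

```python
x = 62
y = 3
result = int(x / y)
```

x = 62; y = 3; result = 20

20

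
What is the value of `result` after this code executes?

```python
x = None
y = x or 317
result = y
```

x = None; y = 317; result = 317

317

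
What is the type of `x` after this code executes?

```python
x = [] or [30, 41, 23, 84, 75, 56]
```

'or' returns first truthy value (list)

list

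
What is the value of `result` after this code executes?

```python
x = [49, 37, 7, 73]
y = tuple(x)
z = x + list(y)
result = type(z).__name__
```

x is list; y is tuple; z is list; result = 'list'

'list'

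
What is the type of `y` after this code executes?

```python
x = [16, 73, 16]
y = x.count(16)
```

list.count() returns int

int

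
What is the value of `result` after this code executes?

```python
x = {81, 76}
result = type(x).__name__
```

x is set; result = 'set'

'set'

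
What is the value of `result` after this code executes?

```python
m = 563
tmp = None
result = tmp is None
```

m = 563; tmp = None; result = True

True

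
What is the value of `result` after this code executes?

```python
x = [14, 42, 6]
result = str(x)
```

x = [14, 42, 6]; result = '[14, 42, 6]'

'[14, 42, 6]'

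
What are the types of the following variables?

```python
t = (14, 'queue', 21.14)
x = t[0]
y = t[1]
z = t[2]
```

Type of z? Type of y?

tuple[2] is float; tuple[1] is str

float, str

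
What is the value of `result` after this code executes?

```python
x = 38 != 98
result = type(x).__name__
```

x is bool; result = 'bool'

'bool'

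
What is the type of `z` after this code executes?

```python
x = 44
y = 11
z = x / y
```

int / int = float

float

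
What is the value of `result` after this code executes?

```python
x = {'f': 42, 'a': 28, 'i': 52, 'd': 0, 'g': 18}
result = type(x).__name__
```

x is dict; result = 'dict'

'dict'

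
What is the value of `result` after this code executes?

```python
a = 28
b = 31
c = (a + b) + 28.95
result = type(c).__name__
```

a is int; b is int; c is float; result = 'float'

'float'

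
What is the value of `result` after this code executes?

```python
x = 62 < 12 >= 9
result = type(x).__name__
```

x is bool; result = 'bool'

'bool'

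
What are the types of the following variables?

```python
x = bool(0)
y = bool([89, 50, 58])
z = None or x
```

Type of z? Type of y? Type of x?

None or bool returns the bool; bool() returns bool; bool() returns bool

bool, bool, bool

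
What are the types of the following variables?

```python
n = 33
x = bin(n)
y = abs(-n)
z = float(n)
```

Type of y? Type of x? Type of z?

abs() of int returns int; bin() returns str; float() returns float

int, str, float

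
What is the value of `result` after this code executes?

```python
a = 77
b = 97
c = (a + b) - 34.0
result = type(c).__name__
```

a is int; b is int; c is float; result = 'float'

'float'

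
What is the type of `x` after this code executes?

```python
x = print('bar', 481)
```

print() returns None

NoneType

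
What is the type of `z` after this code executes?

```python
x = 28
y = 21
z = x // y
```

int // int = int

int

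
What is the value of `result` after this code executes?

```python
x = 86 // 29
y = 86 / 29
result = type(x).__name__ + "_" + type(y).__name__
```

x is int; y is float; result = 'int_float'

'int_float'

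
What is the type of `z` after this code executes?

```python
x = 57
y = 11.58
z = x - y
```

int - float = float

float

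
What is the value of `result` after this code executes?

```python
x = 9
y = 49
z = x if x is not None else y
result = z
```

x = 9; y = 49; z = 9; result = 9

9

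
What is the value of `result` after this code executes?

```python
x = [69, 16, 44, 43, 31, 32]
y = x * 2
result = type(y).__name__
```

x is list; y is list; result = 'list'

'list'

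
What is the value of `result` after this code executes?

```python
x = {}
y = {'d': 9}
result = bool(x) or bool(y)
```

x = {}; y = {'d': 9}; result = True

True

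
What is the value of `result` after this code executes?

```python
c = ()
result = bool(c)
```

c = (); result = False

False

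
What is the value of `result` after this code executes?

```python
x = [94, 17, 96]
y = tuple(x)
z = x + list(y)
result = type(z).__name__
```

x is list; y is tuple; z is list; result = 'list'

'list'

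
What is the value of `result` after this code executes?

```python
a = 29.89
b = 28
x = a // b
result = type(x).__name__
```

a is float; b is int; x is float; result = 'float'

'float'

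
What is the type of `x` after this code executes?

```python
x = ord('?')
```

ord() returns int (code point)

int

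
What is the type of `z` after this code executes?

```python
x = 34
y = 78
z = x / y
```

int / int = float

float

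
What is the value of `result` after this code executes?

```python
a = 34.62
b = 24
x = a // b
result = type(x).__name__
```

a is float; b is int; x is float; result = 'float'

'float'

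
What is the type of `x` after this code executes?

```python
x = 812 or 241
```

'or' returns first truthy value (int)

int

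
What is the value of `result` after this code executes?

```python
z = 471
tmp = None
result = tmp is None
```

z = 471; tmp = None; result = True

True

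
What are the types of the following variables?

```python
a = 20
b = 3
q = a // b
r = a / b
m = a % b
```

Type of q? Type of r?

// returns int; / returns float

int, float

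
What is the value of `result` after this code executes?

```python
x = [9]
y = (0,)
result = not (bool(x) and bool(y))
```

x = [9]; y = (0,); result = False

False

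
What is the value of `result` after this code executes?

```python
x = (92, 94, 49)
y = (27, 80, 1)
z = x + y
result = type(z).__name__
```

x is tuple; y is tuple; z is tuple; result = 'tuple'

'tuple'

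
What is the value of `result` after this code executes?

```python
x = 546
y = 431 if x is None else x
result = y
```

x = 546; y = 546; result = 546

546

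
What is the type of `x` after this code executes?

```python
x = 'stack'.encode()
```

str.encode() returns bytes

bytes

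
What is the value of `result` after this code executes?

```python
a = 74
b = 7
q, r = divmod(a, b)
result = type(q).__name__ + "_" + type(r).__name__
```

a is int; b is int; q is int; r is int; result = 'int_int'

'int_int'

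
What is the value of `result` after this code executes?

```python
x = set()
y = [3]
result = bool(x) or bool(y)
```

x = set(); y = [3]; result = True

True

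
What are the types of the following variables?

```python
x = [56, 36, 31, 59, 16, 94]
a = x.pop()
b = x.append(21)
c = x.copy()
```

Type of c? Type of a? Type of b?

copy() returns list; pop() returns element; append() returns None

list, int, NoneType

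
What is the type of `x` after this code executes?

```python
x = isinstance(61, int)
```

isinstance() returns bool

bool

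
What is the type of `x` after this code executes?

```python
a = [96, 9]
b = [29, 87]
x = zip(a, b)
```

zip() returns a zip object

zip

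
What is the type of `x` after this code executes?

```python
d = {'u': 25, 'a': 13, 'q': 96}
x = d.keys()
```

.keys() returns dict_keys view

dict_keys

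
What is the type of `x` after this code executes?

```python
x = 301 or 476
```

'or' returns first truthy value (int)

int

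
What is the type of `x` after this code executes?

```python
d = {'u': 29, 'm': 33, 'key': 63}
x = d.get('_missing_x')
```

dict.get() returns None when key not found

NoneType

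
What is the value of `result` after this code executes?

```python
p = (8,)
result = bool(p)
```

p = (8,); result = True

True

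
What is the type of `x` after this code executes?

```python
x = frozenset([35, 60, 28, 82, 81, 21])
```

frozenset() returns frozenset

frozenset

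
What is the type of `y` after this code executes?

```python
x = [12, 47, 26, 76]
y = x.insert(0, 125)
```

list.insert() returns None

NoneType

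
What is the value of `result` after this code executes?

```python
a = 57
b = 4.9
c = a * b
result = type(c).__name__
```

a is int; b is float; c is float; result = 'float'

'float'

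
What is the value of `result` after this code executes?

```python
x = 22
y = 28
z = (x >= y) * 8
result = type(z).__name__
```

x is int; y is int; z is int; result = 'int'

'int'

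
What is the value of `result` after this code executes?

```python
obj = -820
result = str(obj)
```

obj = -820; result = '-820'

'-820'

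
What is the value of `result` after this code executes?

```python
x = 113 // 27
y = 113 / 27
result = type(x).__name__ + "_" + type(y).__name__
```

x is int; y is float; result = 'int_float'

'int_float'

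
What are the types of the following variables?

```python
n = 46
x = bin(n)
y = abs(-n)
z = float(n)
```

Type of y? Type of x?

abs() of int returns int; bin() returns str

int, str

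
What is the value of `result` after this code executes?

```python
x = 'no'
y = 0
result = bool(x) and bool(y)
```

x = 'no'; y = 0; result = False

False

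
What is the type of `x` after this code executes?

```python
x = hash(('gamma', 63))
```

hash() returns int

int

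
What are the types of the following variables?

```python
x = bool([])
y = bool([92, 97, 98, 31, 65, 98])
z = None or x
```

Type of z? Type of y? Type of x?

None or bool returns the bool; bool() returns bool; bool() returns bool

bool, bool, bool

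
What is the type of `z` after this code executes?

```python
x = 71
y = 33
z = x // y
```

int // int = int

int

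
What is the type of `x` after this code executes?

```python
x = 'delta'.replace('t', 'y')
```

str.replace() returns str

str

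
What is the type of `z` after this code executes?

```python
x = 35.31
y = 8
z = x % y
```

float % int = float

float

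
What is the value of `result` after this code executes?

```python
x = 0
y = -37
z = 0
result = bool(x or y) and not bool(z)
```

x = 0; y = -37; z = 0; result = True

True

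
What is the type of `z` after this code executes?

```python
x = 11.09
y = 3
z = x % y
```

float % int = float

float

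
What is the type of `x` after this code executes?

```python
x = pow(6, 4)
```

pow(int, int) returns int

int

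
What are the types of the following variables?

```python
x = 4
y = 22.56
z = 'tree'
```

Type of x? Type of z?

x is assigned a bare integer (no decimal point), so it is an int; z is assigned a quoted string literal, so it is a str

int, str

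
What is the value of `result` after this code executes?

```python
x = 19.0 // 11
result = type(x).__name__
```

x is float; result = 'float'

'float'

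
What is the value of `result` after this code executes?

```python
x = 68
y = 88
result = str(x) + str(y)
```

x = 68; y = 88; result = '6888'

'6888'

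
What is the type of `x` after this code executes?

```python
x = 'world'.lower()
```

str.lower() returns str

str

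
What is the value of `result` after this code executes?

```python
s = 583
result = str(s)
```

s = 583; result = '583'

'583'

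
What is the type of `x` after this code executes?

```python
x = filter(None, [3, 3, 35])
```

filter() returns a filter object

filter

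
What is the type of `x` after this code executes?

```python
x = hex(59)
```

hex() returns str representation

str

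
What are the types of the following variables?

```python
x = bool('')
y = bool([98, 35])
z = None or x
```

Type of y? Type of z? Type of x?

bool() returns bool; None or bool returns the bool; bool() returns bool

bool, bool, bool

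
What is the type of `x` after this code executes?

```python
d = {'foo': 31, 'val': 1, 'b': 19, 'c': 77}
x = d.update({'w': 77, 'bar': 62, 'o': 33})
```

dict.update() returns None

NoneType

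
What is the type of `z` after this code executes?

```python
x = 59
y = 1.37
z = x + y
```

int + float = float

float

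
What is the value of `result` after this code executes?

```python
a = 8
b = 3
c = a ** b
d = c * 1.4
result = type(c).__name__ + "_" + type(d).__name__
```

a is int; b is int; c is int; d is float; result = 'int_float'

'int_float'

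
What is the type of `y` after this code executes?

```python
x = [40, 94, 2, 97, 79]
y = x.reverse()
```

list.reverse() returns None

NoneType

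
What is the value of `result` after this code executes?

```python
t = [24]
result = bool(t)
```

t = [24]; result = True

True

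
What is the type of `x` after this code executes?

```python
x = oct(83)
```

oct() returns str representation

str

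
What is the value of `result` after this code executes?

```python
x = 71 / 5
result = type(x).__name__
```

x is float; result = 'float'

'float'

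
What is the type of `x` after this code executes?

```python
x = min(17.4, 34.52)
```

min() of floats returns float

float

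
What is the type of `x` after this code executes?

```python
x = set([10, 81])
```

set() constructor returns set

set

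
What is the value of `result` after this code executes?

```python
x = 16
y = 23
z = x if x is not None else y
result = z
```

x = 16; y = 23; z = 16; result = 16

16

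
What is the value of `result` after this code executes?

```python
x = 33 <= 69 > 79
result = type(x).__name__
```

x is bool; result = 'bool'

'bool'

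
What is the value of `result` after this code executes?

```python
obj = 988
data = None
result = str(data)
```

obj = 988; data = None; result = 'None'

'None'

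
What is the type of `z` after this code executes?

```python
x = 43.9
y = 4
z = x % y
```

float % int = float

float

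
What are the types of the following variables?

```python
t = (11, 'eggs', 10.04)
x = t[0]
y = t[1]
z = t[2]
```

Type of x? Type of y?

tuple[0] is int; tuple[1] is str

int, str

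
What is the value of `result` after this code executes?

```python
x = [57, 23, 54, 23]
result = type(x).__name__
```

x is list; result = 'list'

'list'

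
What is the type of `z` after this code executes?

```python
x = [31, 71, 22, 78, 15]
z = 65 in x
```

'in' operator returns bool

bool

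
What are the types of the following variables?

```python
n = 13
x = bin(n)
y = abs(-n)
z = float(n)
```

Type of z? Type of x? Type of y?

float() returns float; bin() returns str; abs() of int returns int

float, str, int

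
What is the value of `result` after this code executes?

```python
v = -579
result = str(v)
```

v = -579; result = '-579'

'-579'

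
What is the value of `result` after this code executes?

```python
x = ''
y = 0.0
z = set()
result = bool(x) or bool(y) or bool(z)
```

x = ''; y = 0.0; z = set(); result = False

False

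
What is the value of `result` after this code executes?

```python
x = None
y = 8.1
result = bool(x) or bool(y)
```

x = None; y = 8.1; result = True

True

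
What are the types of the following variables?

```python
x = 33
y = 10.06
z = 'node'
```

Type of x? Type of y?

x is assigned a bare integer (no decimal point), so it is an int; y is assigned a number with a decimal point, so it is a float

int, float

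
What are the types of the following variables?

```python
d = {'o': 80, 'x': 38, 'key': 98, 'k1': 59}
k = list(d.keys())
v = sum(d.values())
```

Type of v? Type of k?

sum of ints is int; list() converts to list

int, list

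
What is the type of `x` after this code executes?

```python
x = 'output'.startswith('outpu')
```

str.startswith() returns bool

bool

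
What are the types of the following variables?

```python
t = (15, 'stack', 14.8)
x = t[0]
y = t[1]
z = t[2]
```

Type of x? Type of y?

tuple[0] is int; tuple[1] is str

int, str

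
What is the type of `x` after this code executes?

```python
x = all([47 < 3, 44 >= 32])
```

all() returns bool

bool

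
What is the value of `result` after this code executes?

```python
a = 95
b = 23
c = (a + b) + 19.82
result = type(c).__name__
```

a is int; b is int; c is float; result = 'float'

'float'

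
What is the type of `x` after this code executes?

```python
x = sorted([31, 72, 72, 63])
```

sorted() always returns list

list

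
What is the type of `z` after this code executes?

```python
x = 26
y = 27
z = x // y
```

int // int = int

int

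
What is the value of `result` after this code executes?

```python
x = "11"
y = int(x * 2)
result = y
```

x = '11'; y = 1111; result = 1111

1111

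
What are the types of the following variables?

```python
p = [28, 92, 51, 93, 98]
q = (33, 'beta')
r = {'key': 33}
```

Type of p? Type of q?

p is assigned a list literal (square brackets); q is assigned a tuple (parenthesized, comma-separated values)

list, tuple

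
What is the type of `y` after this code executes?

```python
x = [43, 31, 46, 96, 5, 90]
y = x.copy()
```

list.copy() returns list

list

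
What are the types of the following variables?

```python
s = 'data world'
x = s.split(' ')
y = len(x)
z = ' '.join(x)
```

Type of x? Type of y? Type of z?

str.split() returns list; len() returns int; str.join() returns str

list, int, str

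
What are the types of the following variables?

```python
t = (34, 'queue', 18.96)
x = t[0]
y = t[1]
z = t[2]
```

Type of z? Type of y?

tuple[2] is float; tuple[1] is str

float, str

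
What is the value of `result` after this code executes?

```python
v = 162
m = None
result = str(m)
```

v = 162; m = None; result = 'None'

'None'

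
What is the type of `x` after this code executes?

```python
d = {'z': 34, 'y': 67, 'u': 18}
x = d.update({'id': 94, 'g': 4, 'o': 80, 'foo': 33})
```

dict.update() returns None

NoneType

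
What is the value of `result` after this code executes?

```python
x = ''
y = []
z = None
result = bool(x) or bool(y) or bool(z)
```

x = ''; y = []; z = None; result = False

False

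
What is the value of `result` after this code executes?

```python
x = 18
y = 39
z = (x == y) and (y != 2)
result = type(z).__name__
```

x is int; y is int; z is bool; result = 'bool'

'bool'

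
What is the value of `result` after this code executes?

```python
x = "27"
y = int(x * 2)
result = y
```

x = '27'; y = 2727; result = 2727

2727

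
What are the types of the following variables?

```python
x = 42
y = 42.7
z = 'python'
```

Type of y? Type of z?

y is assigned a number with a decimal point, so it is a float; z is assigned a quoted string literal, so it is a str

float, str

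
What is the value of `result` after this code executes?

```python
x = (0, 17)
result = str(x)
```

x = (0, 17); result = '(0, 17)'

'(0, 17)'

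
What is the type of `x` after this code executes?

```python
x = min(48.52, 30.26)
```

min() of floats returns float

float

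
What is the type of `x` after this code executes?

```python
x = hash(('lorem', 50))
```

hash() returns int

int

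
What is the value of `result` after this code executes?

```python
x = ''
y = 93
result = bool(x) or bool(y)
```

x = ''; y = 93; result = True

True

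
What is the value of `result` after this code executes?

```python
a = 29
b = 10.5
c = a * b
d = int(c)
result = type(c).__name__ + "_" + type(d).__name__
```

a is int; b is float; c is float; d is int; result = 'float_int'

'float_int'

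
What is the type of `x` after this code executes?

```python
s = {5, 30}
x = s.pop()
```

Popping from set[int] returns int

int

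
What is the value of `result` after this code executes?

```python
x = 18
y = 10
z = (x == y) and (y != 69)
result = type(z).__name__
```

x is int; y is int; z is bool; result = 'bool'

'bool'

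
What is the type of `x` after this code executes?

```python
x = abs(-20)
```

abs() of int returns int

int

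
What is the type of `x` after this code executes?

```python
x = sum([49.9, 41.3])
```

sum() of floats returns float

float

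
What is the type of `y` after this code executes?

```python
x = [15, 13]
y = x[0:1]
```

Slicing a list returns a list

list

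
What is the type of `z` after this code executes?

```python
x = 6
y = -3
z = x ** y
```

int ** negative = float

float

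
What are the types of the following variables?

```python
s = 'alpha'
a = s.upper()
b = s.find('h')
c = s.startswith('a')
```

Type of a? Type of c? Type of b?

upper() returns str; startswith() returns bool; find() returns int

str, bool, int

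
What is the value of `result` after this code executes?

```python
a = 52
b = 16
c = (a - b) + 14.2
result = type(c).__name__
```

a is int; b is int; c is float; result = 'float'

'float'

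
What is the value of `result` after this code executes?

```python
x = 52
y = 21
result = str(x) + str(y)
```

x = 52; y = 21; result = '5221'

'5221'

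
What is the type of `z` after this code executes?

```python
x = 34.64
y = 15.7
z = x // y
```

float // float = float

float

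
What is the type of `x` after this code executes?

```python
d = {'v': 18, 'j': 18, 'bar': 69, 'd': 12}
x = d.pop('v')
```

dict.pop() returns the value

int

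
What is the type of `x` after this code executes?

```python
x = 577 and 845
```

'and' with truthy values returns last operand (int)

int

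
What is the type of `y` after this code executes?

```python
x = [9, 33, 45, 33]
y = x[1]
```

Indexing list[int] returns int

int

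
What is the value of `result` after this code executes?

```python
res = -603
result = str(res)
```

res = -603; result = '-603'

'-603'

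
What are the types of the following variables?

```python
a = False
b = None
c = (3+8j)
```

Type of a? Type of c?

a is assigned the constant False, which has type bool; c is assigned (3+8j), an int plus an imaginary literal (j suffix), which evaluates to complex

bool, complex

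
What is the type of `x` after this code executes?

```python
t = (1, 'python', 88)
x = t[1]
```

Index 1 of tuple is a str literal

str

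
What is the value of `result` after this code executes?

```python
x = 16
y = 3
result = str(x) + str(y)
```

x = 16; y = 3; result = '163'

'163'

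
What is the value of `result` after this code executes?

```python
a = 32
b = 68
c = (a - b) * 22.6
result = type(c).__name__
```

a is int; b is int; c is float; result = 'float'

'float'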